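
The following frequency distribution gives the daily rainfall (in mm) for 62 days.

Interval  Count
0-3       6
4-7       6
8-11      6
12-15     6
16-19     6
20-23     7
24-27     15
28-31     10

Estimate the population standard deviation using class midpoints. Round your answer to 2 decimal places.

Midpoints: 1.5, 5.5, 9.5, 13.5, 17.5, 21.5, 25.5, 29.5
n = 62, Σfm = 1113, mean = 17.9516
Σfm² = 25359.5
Σf(m − x̄)² = Σfm² − (Σfm)²/n = 25359.5 − 1113²/62 = 5379.3548
Population variance = 5379.3548 / 62 = 86.7638
Standard deviation = √86.7638 = 9.3147

9.31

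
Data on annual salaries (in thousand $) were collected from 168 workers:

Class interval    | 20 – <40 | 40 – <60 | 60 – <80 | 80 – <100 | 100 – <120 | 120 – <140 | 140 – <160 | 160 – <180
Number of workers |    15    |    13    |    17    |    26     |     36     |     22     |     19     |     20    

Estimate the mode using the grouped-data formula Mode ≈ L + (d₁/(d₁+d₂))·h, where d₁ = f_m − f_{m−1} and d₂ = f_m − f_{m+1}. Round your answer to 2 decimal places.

Modal class: 100 – <120 (highest frequency 36).
d₁ = 36 − 26 = 10, d₂ = 36 − 22 = 14
Mode ≈ 100 + (10/(10+14)) × 20 = 100 + 8.3333 = 108.3333

108.33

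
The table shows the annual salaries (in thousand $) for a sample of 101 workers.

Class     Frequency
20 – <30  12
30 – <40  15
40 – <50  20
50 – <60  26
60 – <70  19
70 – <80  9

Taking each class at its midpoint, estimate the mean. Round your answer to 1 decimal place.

Midpoints: 25, 35, 45, 55, 65, 75
Σfm = 12×25 + 15×35 + 20×45 + 26×55 + 19×65 + 9×75 = 5065
n = Σf = 101
Mean = 5065 / 101 = 50.1485

50.1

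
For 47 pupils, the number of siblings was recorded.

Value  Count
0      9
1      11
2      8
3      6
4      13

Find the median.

2

Cumulative frequencies: 9, 20, 28, 34, 47
n = 47, so the median is the value in position (n+1)/2 = 24.
Position 24 falls at value 2.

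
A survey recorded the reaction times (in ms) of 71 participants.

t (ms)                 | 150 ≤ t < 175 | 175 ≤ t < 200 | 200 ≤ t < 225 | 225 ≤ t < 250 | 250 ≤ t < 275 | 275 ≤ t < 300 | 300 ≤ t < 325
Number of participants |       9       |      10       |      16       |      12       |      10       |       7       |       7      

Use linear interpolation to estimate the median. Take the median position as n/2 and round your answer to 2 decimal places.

226.04

Cumulative frequencies: 9, 19, 35, 47, 57, 64, 71
n = 71; position = n/2 = 35.5.
This falls in the class 225 ≤ t < 250: L = 225, F = 35, f = 12, h = 25.
Median ≈ 225 + ((35.5 − 35) / 12) × 25 = 226.0417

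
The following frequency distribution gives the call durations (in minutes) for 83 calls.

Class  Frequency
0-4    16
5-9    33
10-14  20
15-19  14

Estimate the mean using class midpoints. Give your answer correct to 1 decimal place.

Midpoints: 2, 7, 12, 17
Σfm = 16×2 + 33×7 + 20×12 + 14×17 = 741
n = Σf = 83
Mean = 741 / 83 = 8.9277

8.9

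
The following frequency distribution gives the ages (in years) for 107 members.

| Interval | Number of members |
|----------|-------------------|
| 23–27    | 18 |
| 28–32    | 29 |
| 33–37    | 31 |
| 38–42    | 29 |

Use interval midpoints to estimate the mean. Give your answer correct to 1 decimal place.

Midpoints: 25, 30, 35, 40
Σfm = 18×25 + 29×30 + 31×35 + 29×40 = 3565
n = Σf = 107
Mean = 3565 / 107 = 33.3178

33.3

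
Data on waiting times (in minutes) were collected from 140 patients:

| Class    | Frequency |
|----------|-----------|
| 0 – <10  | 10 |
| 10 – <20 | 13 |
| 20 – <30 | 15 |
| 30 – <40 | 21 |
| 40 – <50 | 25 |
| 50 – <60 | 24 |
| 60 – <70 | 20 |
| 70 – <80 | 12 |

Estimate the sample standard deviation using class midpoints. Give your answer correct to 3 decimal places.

20.136

Midpoints: 5, 15, 25, 35, 45, 55, 65, 75
n = 140, Σfm = 6000, mean = 42.8571
Σfm² = 313500
Σf(m − x̄)² = Σfm² − (Σfm)²/n = 313500 − 6000²/140 = 56357.1429
Sample variance = 56357.1429 / 139 = 405.4471
Standard deviation = √405.4471 = 20.1357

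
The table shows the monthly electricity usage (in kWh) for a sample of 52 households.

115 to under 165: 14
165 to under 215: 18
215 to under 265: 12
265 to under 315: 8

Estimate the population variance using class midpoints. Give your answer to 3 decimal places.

Midpoints: 140, 190, 240, 290
n = 52, Σfm = 10580, mean = 203.4615
Σfm² = 2288200
Σf(m − x̄)² = Σfm² − (Σfm)²/n = 2288200 − 10580²/52 = 135576.9231
Population variance = 135576.9231 / 52 = 2607.2485

2607.249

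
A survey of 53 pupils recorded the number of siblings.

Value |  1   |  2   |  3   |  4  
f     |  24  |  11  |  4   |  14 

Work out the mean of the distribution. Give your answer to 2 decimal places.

2.15

Values: 1, 2, 3, 4
Σfx = 24×1 + 11×2 + 4×3 + 14×4 = 114
n = Σf = 53
Mean = 114 / 53 = 2.1509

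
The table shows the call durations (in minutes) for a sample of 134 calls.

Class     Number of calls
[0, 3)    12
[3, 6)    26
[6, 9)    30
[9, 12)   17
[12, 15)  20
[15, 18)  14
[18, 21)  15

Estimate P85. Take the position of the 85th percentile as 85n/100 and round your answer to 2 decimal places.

16.91

Cumulative frequencies: 12, 38, 68, 85, 105, 119, 134
n = 134; position = 85n/100 = 113.9.
This falls in the class [15, 18): L = 15, F = 105, f = 14, h = 3.
85th percentile ≈ 15 + ((113.9 − 105) / 14) × 3 = 16.9071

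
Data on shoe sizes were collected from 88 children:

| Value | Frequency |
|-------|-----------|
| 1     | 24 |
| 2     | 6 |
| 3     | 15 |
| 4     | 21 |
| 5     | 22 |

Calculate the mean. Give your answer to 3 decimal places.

3.125

Values: 1, 2, 3, 4, 5
Σfx = 24×1 + 6×2 + 15×3 + 21×4 + 22×5 = 275
n = Σf = 88
Mean = 275 / 88 = 3.1250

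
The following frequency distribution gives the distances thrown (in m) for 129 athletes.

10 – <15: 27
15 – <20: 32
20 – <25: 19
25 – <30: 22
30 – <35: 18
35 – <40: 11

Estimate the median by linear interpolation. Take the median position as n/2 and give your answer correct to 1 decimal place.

Cumulative frequencies: 27, 59, 78, 100, 118, 129
n = 129; position = n/2 = 64.5.
This falls in the class 20 – <25: L = 20, F = 59, f = 19, h = 5.
Median ≈ 20 + ((64.5 − 59) / 19) × 5 = 21.4474

21.4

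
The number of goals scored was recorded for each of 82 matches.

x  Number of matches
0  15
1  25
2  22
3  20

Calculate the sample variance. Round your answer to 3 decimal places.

1.112

Values: 0, 1, 2, 3
n = 82, Σfx = 129, mean = 1.5732
Σfx² = 293
Σf(x − x̄)² = Σfx² − (Σfx)²/n = 293 − 129²/82 = 90.0610
Sample variance = 90.0610 / 81 = 1.1119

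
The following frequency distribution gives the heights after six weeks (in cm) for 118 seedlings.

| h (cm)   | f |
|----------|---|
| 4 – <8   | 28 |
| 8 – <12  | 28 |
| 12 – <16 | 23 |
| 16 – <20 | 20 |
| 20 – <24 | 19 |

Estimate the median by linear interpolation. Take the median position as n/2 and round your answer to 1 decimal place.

Cumulative frequencies: 28, 56, 79, 99, 118
n = 118; position = n/2 = 59.
This falls in the class 12 – <16: L = 12, F = 56, f = 23, h = 4.
Median ≈ 12 + ((59 − 56) / 23) × 4 = 12.5217

12.5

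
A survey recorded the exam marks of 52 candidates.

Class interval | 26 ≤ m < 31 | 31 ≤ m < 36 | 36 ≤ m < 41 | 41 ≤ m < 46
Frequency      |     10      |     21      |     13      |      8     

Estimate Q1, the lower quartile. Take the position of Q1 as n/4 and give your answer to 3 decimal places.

Cumulative frequencies: 10, 31, 44, 52
n = 52; position = n/4 = 13.
This falls in the class 31 ≤ m < 36: L = 31, F = 10, f = 21, h = 5.
Lower quartile ≈ 31 + ((13 − 10) / 21) × 5 = 31.7143

31.714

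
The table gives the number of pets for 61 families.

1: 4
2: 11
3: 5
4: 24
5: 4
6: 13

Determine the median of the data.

4

Cumulative frequencies: 4, 15, 20, 44, 48, 61
n = 61, so the median is the value in position (n+1)/2 = 31.
Position 31 falls at value 4.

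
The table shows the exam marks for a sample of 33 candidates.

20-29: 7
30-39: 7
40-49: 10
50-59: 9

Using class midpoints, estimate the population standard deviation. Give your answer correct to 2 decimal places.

10.96

Midpoints: 24.5, 34.5, 44.5, 54.5
n = 33, Σfm = 1348.5, mean = 40.8636
Σfm² = 59068.25
Σf(m − x̄)² = Σfm² − (Σfm)²/n = 59068.25 − 1348.5²/33 = 3963.6364
Population variance = 3963.6364 / 33 = 120.1102
Standard deviation = √120.1102 = 10.9595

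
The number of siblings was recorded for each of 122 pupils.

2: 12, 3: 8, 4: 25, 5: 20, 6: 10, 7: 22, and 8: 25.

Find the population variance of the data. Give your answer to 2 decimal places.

3.82

Values: 2, 3, 4, 5, 6, 7, 8
n = 122, Σfx = 662, mean = 5.4262
Σfx² = 4058
Σf(x − x̄)² = Σfx² − (Σfx)²/n = 4058 − 662²/122 = 465.8361
Population variance = 465.8361 / 122 = 3.8183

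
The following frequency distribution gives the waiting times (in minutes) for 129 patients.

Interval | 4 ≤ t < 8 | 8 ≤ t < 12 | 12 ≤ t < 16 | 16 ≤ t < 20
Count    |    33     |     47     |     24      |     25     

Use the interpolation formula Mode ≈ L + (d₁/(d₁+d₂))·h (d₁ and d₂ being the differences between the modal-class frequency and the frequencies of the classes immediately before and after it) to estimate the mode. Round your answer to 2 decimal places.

Modal class: 8 ≤ t < 12 (highest frequency 47).
d₁ = 47 − 33 = 14, d₂ = 47 − 24 = 23
Mode ≈ 8 + (14/(14+23)) × 4 = 8 + 1.5135 = 9.5135

9.51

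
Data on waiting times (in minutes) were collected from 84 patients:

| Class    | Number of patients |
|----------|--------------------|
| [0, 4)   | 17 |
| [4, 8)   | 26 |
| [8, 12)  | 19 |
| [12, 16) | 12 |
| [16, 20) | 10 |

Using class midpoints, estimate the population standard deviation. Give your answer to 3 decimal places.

5.102

Midpoints: 2, 6, 10, 14, 18
n = 84, Σfm = 728, mean = 8.6667
Σfm² = 8496
Σf(m − x̄)² = Σfm² − (Σfm)²/n = 8496 − 728²/84 = 2186.6667
Population variance = 2186.6667 / 84 = 26.0317
Standard deviation = √26.0317 = 5.1021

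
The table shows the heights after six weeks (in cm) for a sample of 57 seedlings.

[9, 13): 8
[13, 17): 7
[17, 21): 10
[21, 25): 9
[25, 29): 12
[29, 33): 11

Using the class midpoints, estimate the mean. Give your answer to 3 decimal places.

Midpoints: 11, 15, 19, 23, 27, 31
Σfm = 8×11 + 7×15 + 10×19 + 9×23 + 12×27 + 11×31 = 1255
n = Σf = 57
Mean = 1255 / 57 = 22.0175

22.018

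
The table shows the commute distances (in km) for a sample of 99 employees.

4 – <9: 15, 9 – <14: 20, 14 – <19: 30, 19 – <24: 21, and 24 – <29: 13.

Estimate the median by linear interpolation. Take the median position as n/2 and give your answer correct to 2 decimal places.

Cumulative frequencies: 15, 35, 65, 86, 99
n = 99; position = n/2 = 49.5.
This falls in the class 14 – <19: L = 14, F = 35, f = 30, h = 5.
Median ≈ 14 + ((49.5 − 35) / 30) × 5 = 16.4167

16.42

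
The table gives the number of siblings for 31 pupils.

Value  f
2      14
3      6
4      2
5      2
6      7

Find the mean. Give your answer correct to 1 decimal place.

3.4

Values: 2, 3, 4, 5, 6
Σfx = 14×2 + 6×3 + 2×4 + 2×5 + 7×6 = 106
n = Σf = 31
Mean = 106 / 31 = 3.4194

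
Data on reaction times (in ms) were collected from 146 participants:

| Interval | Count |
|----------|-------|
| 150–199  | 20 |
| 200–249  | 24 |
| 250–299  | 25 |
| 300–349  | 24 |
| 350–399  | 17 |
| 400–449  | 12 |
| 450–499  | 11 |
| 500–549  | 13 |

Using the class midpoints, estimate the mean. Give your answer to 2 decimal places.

322.10

Midpoints: 174.5, 224.5, 274.5, 324.5, 374.5, 424.5, 474.5, 524.5
Σfm = 20×174.5 + 24×224.5 + 25×274.5 + 24×324.5 + 17×374.5 + 12×424.5 + 11×474.5 + 13×524.5 = 47027
n = Σf = 146
Mean = 47027 / 146 = 322.1027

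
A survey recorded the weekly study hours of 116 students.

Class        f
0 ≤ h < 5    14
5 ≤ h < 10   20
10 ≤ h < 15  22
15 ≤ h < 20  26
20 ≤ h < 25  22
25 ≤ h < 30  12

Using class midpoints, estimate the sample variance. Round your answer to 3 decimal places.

58.478

Midpoints: 2.5, 7.5, 12.5, 17.5, 22.5, 27.5
n = 116, Σfm = 1740, mean = 15.0000
Σfm² = 32825
Σf(m − x̄)² = Σfm² − (Σfm)²/n = 32825 − 1740²/116 = 6725.0000
Sample variance = 6725.0000 / 115 = 58.4783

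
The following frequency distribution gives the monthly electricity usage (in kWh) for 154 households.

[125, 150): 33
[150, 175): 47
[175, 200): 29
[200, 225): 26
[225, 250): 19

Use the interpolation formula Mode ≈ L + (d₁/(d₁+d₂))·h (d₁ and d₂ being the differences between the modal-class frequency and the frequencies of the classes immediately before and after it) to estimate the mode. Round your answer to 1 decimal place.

160.9

Modal class: [150, 175) (highest frequency 47).
d₁ = 47 − 33 = 14, d₂ = 47 − 29 = 18
Mode ≈ 150 + (14/(14+18)) × 25 = 150 + 10.9375 = 160.9375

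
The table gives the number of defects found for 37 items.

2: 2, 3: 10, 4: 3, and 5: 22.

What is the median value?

Cumulative frequencies: 2, 12, 15, 37
n = 37, so the median is the value in position (n+1)/2 = 19.
Position 19 falls at value 5.

5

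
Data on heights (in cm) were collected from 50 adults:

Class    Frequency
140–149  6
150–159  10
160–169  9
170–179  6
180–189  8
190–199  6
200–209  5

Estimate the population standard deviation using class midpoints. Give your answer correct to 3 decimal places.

Midpoints: 144.5, 154.5, 164.5, 174.5, 184.5, 194.5, 204.5
n = 50, Σfm = 8605, mean = 172.1000
Σfm² = 1498632.5
Σf(m − x̄)² = Σfm² − (Σfm)²/n = 1498632.5 − 8605²/50 = 17712.0000
Population variance = 17712.0000 / 50 = 354.2400
Standard deviation = √354.2400 = 18.8213

18.821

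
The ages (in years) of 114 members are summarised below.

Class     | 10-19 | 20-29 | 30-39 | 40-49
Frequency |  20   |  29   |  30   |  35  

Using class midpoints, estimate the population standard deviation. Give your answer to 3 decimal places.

Midpoints: 14.5, 24.5, 34.5, 44.5
n = 114, Σfm = 3593, mean = 31.5175
Σfm² = 126628.5
Σf(m − x̄)² = Σfm² − (Σfm)²/n = 126628.5 − 3593²/114 = 13385.9649
Population variance = 13385.9649 / 114 = 117.4207
Standard deviation = √117.4207 = 10.8361

10.836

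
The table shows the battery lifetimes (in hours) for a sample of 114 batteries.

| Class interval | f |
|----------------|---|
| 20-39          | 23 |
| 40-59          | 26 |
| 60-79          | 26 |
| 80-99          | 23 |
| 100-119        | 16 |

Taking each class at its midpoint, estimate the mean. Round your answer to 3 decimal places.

Midpoints: 29.5, 49.5, 69.5, 89.5, 109.5
Σfm = 23×29.5 + 26×49.5 + 26×69.5 + 23×89.5 + 16×109.5 = 7583
n = Σf = 114
Mean = 7583 / 114 = 66.5175

66.518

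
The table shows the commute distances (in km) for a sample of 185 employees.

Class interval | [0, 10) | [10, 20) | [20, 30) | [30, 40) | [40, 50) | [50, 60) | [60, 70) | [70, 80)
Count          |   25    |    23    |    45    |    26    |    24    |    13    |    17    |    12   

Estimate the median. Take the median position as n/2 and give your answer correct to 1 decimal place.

Cumulative frequencies: 25, 48, 93, 119, 143, 156, 173, 185
n = 185; position = n/2 = 92.5.
This falls in the class [20, 30): L = 20, F = 48, f = 45, h = 10.
Median ≈ 20 + ((92.5 − 48) / 45) × 10 = 29.8889

29.9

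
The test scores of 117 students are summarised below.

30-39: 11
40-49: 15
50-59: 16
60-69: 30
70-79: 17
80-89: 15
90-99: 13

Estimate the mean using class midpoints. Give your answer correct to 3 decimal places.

Midpoints: 34.5, 44.5, 54.5, 64.5, 74.5, 84.5, 94.5
Σfm = 11×34.5 + 15×44.5 + 16×54.5 + 30×64.5 + 17×74.5 + 15×84.5 + 13×94.5 = 7616.5
n = Σf = 117
Mean = 7616.5 / 117 = 65.0983

65.098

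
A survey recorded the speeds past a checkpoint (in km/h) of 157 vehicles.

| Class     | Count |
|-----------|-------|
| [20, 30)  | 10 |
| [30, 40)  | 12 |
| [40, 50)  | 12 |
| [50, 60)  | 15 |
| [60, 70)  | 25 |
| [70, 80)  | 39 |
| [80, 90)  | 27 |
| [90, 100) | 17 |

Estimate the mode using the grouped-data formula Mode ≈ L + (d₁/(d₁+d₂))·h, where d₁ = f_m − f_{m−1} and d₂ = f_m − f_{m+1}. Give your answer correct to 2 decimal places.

75.38

Modal class: [70, 80) (highest frequency 39).
d₁ = 39 − 25 = 14, d₂ = 39 − 27 = 12
Mode ≈ 70 + (14/(14+12)) × 10 = 70 + 5.3846 = 75.3846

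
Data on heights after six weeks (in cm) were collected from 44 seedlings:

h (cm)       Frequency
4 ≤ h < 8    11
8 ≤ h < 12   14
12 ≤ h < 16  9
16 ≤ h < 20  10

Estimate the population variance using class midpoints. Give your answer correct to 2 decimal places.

19.14

Midpoints: 6, 10, 14, 18
n = 44, Σfm = 512, mean = 11.6364
Σfm² = 6800
Σf(m − x̄)² = Σfm² − (Σfm)²/n = 6800 − 512²/44 = 842.1818
Population variance = 842.1818 / 44 = 19.1405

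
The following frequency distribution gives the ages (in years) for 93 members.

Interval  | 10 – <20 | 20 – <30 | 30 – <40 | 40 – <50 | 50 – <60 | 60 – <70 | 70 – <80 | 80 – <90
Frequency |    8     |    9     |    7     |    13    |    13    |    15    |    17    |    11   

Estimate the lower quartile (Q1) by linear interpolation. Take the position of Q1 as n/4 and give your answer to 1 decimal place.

38.9

Cumulative frequencies: 8, 17, 24, 37, 50, 65, 82, 93
n = 93; position = n/4 = 23.25.
This falls in the class 30 – <40: L = 30, F = 17, f = 7, h = 10.
Lower quartile ≈ 30 + ((23.25 − 17) / 7) × 10 = 38.9286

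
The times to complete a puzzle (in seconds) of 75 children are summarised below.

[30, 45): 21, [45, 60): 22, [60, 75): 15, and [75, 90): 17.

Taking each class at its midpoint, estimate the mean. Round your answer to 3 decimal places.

Midpoints: 37.5, 52.5, 67.5, 82.5
Σfm = 21×37.5 + 22×52.5 + 15×67.5 + 17×82.5 = 4357.5
n = Σf = 75
Mean = 4357.5 / 75 = 58.1000

58.100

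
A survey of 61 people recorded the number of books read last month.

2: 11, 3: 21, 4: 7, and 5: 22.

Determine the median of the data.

Cumulative frequencies: 11, 32, 39, 61
n = 61, so the median is the value in position (n+1)/2 = 31.
Position 31 falls at value 3.

3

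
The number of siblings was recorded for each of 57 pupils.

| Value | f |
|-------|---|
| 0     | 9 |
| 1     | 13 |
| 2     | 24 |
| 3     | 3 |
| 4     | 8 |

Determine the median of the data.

2

Cumulative frequencies: 9, 22, 46, 49, 57
n = 57, so the median is the value in position (n+1)/2 = 29.
Position 29 falls at value 2.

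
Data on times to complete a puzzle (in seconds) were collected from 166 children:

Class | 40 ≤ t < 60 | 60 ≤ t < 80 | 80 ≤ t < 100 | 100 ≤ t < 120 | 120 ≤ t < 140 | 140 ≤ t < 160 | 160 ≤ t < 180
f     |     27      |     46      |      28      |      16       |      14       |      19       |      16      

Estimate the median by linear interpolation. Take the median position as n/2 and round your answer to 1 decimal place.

87.1

Cumulative frequencies: 27, 73, 101, 117, 131, 150, 166
n = 166; position = n/2 = 83.
This falls in the class 80 ≤ t < 100: L = 80, F = 73, f = 28, h = 20.
Median ≈ 80 + ((83 − 73) / 28) × 20 = 87.1429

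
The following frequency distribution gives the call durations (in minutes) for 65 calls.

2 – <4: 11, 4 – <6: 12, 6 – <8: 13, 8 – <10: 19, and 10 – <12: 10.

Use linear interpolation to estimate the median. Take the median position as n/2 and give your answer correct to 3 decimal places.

7.462

Cumulative frequencies: 11, 23, 36, 55, 65
n = 65; position = n/2 = 32.5.
This falls in the class 6 – <8: L = 6, F = 23, f = 13, h = 2.
Median ≈ 6 + ((32.5 − 23) / 13) × 2 = 7.4615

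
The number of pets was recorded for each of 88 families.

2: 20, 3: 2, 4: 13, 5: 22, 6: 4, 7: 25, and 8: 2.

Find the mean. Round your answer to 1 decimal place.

Values: 2, 3, 4, 5, 6, 7, 8
Σfx = 20×2 + 2×3 + 13×4 + 22×5 + 4×6 + 25×7 + 2×8 = 423
n = Σf = 88
Mean = 423 / 88 = 4.8068

4.8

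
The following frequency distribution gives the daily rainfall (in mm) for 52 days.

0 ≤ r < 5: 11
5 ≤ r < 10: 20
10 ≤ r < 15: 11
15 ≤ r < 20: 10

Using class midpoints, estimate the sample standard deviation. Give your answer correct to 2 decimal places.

5.16

Midpoints: 2.5, 7.5, 12.5, 17.5
n = 52, Σfm = 490, mean = 9.4231
Σfm² = 5975
Σf(m − x̄)² = Σfm² − (Σfm)²/n = 5975 − 490²/52 = 1357.6923
Sample variance = 1357.6923 / 51 = 26.6214
Standard deviation = √26.6214 = 5.1596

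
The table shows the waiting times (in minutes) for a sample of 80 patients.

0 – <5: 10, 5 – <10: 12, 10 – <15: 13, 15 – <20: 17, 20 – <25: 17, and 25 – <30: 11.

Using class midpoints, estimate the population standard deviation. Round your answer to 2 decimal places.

7.95

Midpoints: 2.5, 7.5, 12.5, 17.5, 22.5, 27.5
n = 80, Σfm = 1260, mean = 15.7500
Σfm² = 24900
Σf(m − x̄)² = Σfm² − (Σfm)²/n = 24900 − 1260²/80 = 5055.0000
Population variance = 5055.0000 / 80 = 63.1875
Standard deviation = √63.1875 = 7.9491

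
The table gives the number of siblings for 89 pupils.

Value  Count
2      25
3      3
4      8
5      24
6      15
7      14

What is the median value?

5

Cumulative frequencies: 25, 28, 36, 60, 75, 89
n = 89, so the median is the value in position (n+1)/2 = 45.
Position 45 falls at value 5.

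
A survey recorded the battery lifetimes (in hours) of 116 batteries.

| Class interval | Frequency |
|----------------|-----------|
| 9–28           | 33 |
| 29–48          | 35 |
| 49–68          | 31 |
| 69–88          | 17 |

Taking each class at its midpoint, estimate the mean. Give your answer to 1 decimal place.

Midpoints: 18.5, 38.5, 58.5, 78.5
Σfm = 33×18.5 + 35×38.5 + 31×58.5 + 17×78.5 = 5106
n = Σf = 116
Mean = 5106 / 116 = 44.0172

44.0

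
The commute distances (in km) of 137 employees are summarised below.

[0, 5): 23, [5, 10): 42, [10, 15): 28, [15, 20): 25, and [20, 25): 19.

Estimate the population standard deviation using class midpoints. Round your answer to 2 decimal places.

6.48

Midpoints: 2.5, 7.5, 12.5, 17.5, 22.5
n = 137, Σfm = 1587.5, mean = 11.5876
Σfm² = 24156.25
Σf(m − x̄)² = Σfm² − (Σfm)²/n = 24156.25 − 1587.5²/137 = 5760.9489
Population variance = 5760.9489 / 137 = 42.0507
Standard deviation = √42.0507 = 6.4847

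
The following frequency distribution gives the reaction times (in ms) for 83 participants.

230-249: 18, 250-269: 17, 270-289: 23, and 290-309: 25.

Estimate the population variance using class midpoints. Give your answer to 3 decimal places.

503.876

Midpoints: 239.5, 259.5, 279.5, 299.5
n = 83, Σfm = 22638.5, mean = 272.7530
Σfm² = 6216540.75
Σf(m − x̄)² = Σfm² − (Σfm)²/n = 6216540.75 − 22638.5²/83 = 41821.6867
Population variance = 41821.6867 / 83 = 503.8757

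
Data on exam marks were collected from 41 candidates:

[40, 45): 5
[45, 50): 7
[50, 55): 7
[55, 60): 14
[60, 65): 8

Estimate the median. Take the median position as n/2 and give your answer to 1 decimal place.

Cumulative frequencies: 5, 12, 19, 33, 41
n = 41; position = n/2 = 20.5.
This falls in the class [55, 60): L = 55, F = 19, f = 14, h = 5.
Median ≈ 55 + ((20.5 − 19) / 14) × 5 = 55.5357

55.5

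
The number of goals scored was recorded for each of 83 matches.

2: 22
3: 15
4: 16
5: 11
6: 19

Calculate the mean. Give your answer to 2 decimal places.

Values: 2, 3, 4, 5, 6
Σfx = 22×2 + 15×3 + 16×4 + 11×5 + 19×6 = 322
n = Σf = 83
Mean = 322 / 83 = 3.8795

3.88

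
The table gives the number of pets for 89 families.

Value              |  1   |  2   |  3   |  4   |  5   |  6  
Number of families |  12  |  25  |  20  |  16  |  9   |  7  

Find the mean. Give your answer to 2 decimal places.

3.07

Values: 1, 2, 3, 4, 5, 6
Σfx = 12×1 + 25×2 + 20×3 + 16×4 + 9×5 + 7×6 = 273
n = Σf = 89
Mean = 273 / 89 = 3.0674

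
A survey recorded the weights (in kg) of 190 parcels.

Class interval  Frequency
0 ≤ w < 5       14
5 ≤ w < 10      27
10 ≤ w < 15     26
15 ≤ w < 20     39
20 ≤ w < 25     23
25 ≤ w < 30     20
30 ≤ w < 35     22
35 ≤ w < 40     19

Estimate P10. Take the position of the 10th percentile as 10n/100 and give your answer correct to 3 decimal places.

Cumulative frequencies: 14, 41, 67, 106, 129, 149, 171, 190
n = 190; position = 10n/100 = 19.
This falls in the class 5 ≤ w < 10: L = 5, F = 14, f = 27, h = 5.
10th percentile ≈ 5 + ((19 − 14) / 27) × 5 = 5.9259

5.926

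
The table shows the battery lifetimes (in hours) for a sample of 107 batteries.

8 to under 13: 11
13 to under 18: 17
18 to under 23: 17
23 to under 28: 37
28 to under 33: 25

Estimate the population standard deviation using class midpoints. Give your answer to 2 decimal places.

Midpoints: 10.5, 15.5, 20.5, 25.5, 30.5
n = 107, Σfm = 2433.5, mean = 22.7430
Σfm² = 59756.75
Σf(m − x̄)² = Σfm² − (Σfm)²/n = 59756.75 − 2433.5²/107 = 4411.6822
Population variance = 4411.6822 / 107 = 41.2307
Standard deviation = √41.2307 = 6.4211

6.42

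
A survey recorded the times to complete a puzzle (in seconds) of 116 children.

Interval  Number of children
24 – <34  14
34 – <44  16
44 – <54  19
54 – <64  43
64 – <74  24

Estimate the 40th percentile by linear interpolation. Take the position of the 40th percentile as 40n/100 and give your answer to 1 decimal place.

52.6

Cumulative frequencies: 14, 30, 49, 92, 116
n = 116; position = 40n/100 = 46.4.
This falls in the class 44 – <54: L = 44, F = 30, f = 19, h = 10.
40th percentile ≈ 44 + ((46.4 − 30) / 19) × 10 = 52.6316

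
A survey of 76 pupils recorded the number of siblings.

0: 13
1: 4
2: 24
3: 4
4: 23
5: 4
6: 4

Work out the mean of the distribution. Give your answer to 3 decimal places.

Values: 0, 1, 2, 3, 4, 5, 6
Σfx = 13×0 + 4×1 + 24×2 + 4×3 + 23×4 + 4×5 + 4×6 = 200
n = Σf = 76
Mean = 200 / 76 = 2.6316

2.632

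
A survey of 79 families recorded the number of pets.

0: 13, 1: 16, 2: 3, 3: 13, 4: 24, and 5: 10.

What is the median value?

3

Cumulative frequencies: 13, 29, 32, 45, 69, 79
n = 79, so the median is the value in position (n+1)/2 = 40.
Position 40 falls at value 3.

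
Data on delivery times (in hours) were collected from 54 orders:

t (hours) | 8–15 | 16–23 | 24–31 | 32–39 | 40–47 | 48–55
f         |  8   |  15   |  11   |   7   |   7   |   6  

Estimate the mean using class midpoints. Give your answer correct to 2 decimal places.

Midpoints: 11.5, 19.5, 27.5, 35.5, 43.5, 51.5
Σfm = 8×11.5 + 15×19.5 + 11×27.5 + 7×35.5 + 7×43.5 + 6×51.5 = 1549
n = Σf = 54
Mean = 1549 / 54 = 28.6852

28.69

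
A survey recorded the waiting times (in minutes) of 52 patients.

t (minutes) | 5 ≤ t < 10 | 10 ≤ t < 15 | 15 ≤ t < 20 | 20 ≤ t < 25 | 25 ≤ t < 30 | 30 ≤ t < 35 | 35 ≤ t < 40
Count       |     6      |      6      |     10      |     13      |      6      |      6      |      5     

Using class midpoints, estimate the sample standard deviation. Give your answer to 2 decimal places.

8.91

Midpoints: 7.5, 12.5, 17.5, 22.5, 27.5, 32.5, 37.5
n = 52, Σfm = 1135, mean = 21.8269
Σfm² = 28825
Σf(m − x̄)² = Σfm² − (Σfm)²/n = 28825 − 1135²/52 = 4051.4423
Sample variance = 4051.4423 / 51 = 79.4400
Standard deviation = √79.4400 = 8.9129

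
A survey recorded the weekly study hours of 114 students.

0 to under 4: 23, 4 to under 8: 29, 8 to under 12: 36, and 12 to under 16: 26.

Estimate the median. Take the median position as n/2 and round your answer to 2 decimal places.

Cumulative frequencies: 23, 52, 88, 114
n = 114; position = n/2 = 57.
This falls in the class 8 to under 12: L = 8, F = 52, f = 36, h = 4.
Median ≈ 8 + ((57 − 52) / 36) × 4 = 8.5556

8.56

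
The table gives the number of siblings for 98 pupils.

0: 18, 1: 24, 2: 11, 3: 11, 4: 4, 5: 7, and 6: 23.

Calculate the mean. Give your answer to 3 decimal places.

Values: 0, 1, 2, 3, 4, 5, 6
Σfx = 18×0 + 24×1 + 11×2 + 11×3 + 4×4 + 7×5 + 23×6 = 268
n = Σf = 98
Mean = 268 / 98 = 2.7347

2.735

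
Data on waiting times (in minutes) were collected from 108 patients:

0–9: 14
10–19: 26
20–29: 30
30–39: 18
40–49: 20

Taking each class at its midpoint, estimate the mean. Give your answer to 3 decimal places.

24.870

Midpoints: 4.5, 14.5, 24.5, 34.5, 44.5
Σfm = 14×4.5 + 26×14.5 + 30×24.5 + 18×34.5 + 20×44.5 = 2686
n = Σf = 108
Mean = 2686 / 108 = 24.8704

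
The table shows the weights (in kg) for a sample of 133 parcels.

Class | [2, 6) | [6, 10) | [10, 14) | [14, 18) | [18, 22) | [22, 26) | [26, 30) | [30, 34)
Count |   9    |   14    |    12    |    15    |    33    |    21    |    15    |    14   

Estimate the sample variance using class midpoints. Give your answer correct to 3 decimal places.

Midpoints: 4, 8, 12, 16, 20, 24, 28, 32
n = 133, Σfm = 2564, mean = 19.2782
Σfm² = 58000
Σf(m − x̄)² = Σfm² − (Σfm)²/n = 58000 − 2564²/133 = 8570.7068
Sample variance = 8570.7068 / 132 = 64.9296

64.930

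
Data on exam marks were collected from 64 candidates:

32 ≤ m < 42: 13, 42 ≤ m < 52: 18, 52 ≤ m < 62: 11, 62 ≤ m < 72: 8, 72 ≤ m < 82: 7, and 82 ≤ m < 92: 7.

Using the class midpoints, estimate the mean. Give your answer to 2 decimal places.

56.84

Midpoints: 37, 47, 57, 67, 77, 87
Σfm = 13×37 + 18×47 + 11×57 + 8×67 + 7×77 + 7×87 = 3638
n = Σf = 64
Mean = 3638 / 64 = 56.8438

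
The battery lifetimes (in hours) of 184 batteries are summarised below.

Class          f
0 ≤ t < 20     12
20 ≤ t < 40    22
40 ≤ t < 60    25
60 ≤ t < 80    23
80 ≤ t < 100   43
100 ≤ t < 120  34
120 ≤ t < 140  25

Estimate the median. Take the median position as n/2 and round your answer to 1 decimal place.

84.7

Cumulative frequencies: 12, 34, 59, 82, 125, 159, 184
n = 184; position = n/2 = 92.
This falls in the class 80 ≤ t < 100: L = 80, F = 82, f = 43, h = 20.
Median ≈ 80 + ((92 − 82) / 43) × 20 = 84.6512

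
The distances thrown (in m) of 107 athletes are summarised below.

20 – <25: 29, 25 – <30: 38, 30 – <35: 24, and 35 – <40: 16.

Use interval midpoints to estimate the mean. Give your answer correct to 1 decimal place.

Midpoints: 22.5, 27.5, 32.5, 37.5
Σfm = 29×22.5 + 38×27.5 + 24×32.5 + 16×37.5 = 3077.5
n = Σf = 107
Mean = 3077.5 / 107 = 28.7617

28.8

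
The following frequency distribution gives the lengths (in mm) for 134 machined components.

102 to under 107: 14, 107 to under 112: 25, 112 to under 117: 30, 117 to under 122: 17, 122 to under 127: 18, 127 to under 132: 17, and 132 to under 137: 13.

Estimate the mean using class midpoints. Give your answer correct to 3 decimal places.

Midpoints: 104.5, 109.5, 114.5, 119.5, 124.5, 129.5, 134.5
Σfm = 14×104.5 + 25×109.5 + 30×114.5 + 17×119.5 + 18×124.5 + 17×129.5 + 13×134.5 = 15858
n = Σf = 134
Mean = 15858 / 134 = 118.3433

118.343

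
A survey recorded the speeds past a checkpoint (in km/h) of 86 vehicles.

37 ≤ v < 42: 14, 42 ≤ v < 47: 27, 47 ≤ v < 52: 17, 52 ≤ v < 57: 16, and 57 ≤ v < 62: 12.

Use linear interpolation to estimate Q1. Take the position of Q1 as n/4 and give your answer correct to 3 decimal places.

Cumulative frequencies: 14, 41, 58, 74, 86
n = 86; position = n/4 = 21.5.
This falls in the class 42 ≤ v < 47: L = 42, F = 14, f = 27, h = 5.
Lower quartile ≈ 42 + ((21.5 − 14) / 27) × 5 = 43.3889

43.389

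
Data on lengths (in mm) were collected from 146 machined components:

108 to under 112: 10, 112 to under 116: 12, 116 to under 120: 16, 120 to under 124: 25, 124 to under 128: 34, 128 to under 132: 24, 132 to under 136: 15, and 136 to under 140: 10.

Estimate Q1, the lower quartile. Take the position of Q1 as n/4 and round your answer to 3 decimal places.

Cumulative frequencies: 10, 22, 38, 63, 97, 121, 136, 146
n = 146; position = n/4 = 36.5.
This falls in the class 116 to under 120: L = 116, F = 22, f = 16, h = 4.
Lower quartile ≈ 116 + ((36.5 − 22) / 16) × 4 = 119.6250

119.625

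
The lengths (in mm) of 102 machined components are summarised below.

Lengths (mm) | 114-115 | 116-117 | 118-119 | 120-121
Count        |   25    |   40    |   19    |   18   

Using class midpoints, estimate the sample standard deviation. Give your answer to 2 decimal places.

Midpoints: 114.5, 116.5, 118.5, 120.5
n = 102, Σfm = 11943, mean = 117.0882
Σfm² = 1398813.5
Σf(m − x̄)² = Σfm² − (Σfm)²/n = 1398813.5 − 11943²/102 = 428.7059
Sample variance = 428.7059 / 101 = 4.2446
Standard deviation = √4.2446 = 2.0602

2.06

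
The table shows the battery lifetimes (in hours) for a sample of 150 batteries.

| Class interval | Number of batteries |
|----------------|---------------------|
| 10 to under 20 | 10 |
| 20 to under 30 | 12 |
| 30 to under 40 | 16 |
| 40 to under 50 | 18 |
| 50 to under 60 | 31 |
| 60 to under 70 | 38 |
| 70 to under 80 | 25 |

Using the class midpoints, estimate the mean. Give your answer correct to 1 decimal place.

52.5

Midpoints: 15, 25, 35, 45, 55, 65, 75
Σfm = 10×15 + 12×25 + 16×35 + 18×45 + 31×55 + 38×65 + 25×75 = 7870
n = Σf = 150
Mean = 7870 / 150 = 52.4667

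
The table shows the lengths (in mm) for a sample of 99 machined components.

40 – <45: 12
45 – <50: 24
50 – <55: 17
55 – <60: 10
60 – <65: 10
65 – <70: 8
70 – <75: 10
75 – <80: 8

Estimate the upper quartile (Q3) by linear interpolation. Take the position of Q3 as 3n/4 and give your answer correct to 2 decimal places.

65.78

Cumulative frequencies: 12, 36, 53, 63, 73, 81, 91, 99
n = 99; position = 3n/4 = 74.25.
This falls in the class 65 – <70: L = 65, F = 73, f = 8, h = 5.
Upper quartile ≈ 65 + ((74.25 − 73) / 8) × 5 = 65.7812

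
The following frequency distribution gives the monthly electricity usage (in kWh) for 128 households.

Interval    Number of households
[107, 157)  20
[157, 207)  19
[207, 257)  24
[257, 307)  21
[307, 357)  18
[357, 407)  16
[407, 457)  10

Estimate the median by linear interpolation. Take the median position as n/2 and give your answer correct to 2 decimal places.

259.38

Cumulative frequencies: 20, 39, 63, 84, 102, 118, 128
n = 128; position = n/2 = 64.
This falls in the class [257, 307): L = 257, F = 63, f = 21, h = 50.
Median ≈ 257 + ((64 − 63) / 21) × 50 = 259.3810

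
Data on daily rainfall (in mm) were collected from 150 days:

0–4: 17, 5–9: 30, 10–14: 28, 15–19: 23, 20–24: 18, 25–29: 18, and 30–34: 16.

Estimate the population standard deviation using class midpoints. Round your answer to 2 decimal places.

9.36

Midpoints: 2, 7, 12, 17, 22, 27, 32
n = 150, Σfm = 2365, mean = 15.7667
Σfm² = 50435
Σf(m − x̄)² = Σfm² − (Σfm)²/n = 50435 − 2365²/150 = 13146.8333
Population variance = 13146.8333 / 150 = 87.6456
Standard deviation = √87.6456 = 9.3619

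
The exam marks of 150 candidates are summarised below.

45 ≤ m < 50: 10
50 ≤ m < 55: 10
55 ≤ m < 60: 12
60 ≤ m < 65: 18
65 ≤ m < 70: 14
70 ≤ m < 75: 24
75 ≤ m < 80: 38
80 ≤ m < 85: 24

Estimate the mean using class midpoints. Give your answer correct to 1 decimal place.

Midpoints: 47.5, 52.5, 57.5, 62.5, 67.5, 72.5, 77.5, 82.5
Σfm = 10×47.5 + 10×52.5 + 12×57.5 + 18×62.5 + 14×67.5 + 24×72.5 + 38×77.5 + 24×82.5 = 10425
n = Σf = 150
Mean = 10425 / 150 = 69.5000

69.5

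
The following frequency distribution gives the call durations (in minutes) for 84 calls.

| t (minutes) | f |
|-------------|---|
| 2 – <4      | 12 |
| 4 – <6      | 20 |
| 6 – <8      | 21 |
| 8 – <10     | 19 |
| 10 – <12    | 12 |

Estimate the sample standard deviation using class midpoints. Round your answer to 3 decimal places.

2.551

Midpoints: 3, 5, 7, 9, 11
n = 84, Σfm = 586, mean = 6.9762
Σfm² = 4628
Σf(m − x̄)² = Σfm² − (Σfm)²/n = 4628 − 586²/84 = 539.9524
Sample variance = 539.9524 / 83 = 6.5055
Standard deviation = √6.5055 = 2.5506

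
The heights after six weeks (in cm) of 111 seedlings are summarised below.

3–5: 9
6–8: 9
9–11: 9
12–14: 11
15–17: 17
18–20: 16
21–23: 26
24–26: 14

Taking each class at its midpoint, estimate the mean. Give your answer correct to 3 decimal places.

Midpoints: 4, 7, 10, 13, 16, 19, 22, 25
Σfm = 9×4 + 9×7 + 9×10 + 11×13 + 17×16 + 16×19 + 26×22 + 14×25 = 1830
n = Σf = 111
Mean = 1830 / 111 = 16.4865

16.486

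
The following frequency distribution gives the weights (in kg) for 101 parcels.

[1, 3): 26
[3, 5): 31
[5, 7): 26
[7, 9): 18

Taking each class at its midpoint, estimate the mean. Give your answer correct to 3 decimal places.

Midpoints: 2, 4, 6, 8
Σfm = 26×2 + 31×4 + 26×6 + 18×8 = 476
n = Σf = 101
Mean = 476 / 101 = 4.7129

4.713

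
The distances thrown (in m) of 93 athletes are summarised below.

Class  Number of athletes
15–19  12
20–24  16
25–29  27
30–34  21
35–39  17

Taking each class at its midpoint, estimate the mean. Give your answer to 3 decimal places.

Midpoints: 17, 22, 27, 32, 37
Σfm = 12×17 + 16×22 + 27×27 + 21×32 + 17×37 = 2586
n = Σf = 93
Mean = 2586 / 93 = 27.8065

27.806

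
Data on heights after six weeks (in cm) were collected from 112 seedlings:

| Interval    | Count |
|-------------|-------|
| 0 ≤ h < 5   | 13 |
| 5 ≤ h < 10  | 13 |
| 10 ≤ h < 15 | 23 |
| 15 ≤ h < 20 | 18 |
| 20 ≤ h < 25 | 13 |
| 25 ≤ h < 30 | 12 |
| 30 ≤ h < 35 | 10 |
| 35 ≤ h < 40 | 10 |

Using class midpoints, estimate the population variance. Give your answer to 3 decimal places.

Midpoints: 2.5, 7.5, 12.5, 17.5, 22.5, 27.5, 32.5, 37.5
n = 112, Σfm = 2055, mean = 18.3482
Σfm² = 50200
Σf(m − x̄)² = Σfm² − (Σfm)²/n = 50200 − 2055²/112 = 12494.4196
Population variance = 12494.4196 / 112 = 111.5573

111.557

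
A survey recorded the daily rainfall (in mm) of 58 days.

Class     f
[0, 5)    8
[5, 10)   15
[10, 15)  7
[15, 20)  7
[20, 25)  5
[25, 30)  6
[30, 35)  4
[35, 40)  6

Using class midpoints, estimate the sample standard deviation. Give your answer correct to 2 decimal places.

Midpoints: 2.5, 7.5, 12.5, 17.5, 22.5, 27.5, 32.5, 37.5
n = 58, Σfm = 975, mean = 16.8103
Σfm² = 23862.5
Σf(m − x̄)² = Σfm² − (Σfm)²/n = 23862.5 − 975²/58 = 7472.4138
Sample variance = 7472.4138 / 57 = 131.0950
Standard deviation = √131.0950 = 11.4497

11.45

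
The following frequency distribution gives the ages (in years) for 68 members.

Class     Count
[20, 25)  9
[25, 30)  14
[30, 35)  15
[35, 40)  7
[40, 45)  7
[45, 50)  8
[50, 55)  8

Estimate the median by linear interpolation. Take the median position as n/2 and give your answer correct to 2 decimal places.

Cumulative frequencies: 9, 23, 38, 45, 52, 60, 68
n = 68; position = n/2 = 34.
This falls in the class [30, 35): L = 30, F = 23, f = 15, h = 5.
Median ≈ 30 + ((34 − 23) / 15) × 5 = 33.6667

33.67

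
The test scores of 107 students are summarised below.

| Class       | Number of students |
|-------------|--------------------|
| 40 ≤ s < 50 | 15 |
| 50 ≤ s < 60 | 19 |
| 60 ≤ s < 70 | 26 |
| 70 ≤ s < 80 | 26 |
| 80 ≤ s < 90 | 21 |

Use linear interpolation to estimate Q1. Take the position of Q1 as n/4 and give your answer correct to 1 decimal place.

Cumulative frequencies: 15, 34, 60, 86, 107
n = 107; position = n/4 = 26.75.
This falls in the class 50 ≤ s < 60: L = 50, F = 15, f = 19, h = 10.
Lower quartile ≈ 50 + ((26.75 − 15) / 19) × 10 = 56.1842

56.2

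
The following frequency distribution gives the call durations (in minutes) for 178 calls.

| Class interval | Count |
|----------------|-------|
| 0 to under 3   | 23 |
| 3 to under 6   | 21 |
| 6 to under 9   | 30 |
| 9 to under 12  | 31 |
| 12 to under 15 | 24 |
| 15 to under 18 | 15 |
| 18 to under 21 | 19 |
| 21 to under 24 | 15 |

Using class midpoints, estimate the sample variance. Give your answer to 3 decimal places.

Midpoints: 1.5, 4.5, 7.5, 10.5, 13.5, 16.5, 19.5, 22.5
n = 178, Σfm = 1959, mean = 11.0056
Σfm² = 28858.5
Σf(m − x̄)² = Σfm² − (Σfm)²/n = 28858.5 − 1959²/178 = 7298.4944
Sample variance = 7298.4944 / 177 = 41.2344

41.234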